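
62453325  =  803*77775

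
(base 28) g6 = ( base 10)454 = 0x1c6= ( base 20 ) 12E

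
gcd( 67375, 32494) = 77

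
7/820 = 7/820 = 0.01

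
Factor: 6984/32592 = 2^( - 1)* 3^1*7^( -1 ) = 3/14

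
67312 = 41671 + 25641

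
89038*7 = 623266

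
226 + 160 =386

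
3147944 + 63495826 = 66643770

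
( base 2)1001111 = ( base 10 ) 79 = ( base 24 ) 37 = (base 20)3j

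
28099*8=224792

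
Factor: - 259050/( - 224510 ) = 15/13 = 3^1*5^1*13^( - 1) 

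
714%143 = 142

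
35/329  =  5/47  =  0.11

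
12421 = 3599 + 8822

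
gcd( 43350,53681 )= 1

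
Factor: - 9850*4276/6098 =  - 21059300/3049 = -2^2*5^2 * 197^1 * 1069^1*3049^( - 1 ) 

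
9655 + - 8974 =681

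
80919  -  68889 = 12030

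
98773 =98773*1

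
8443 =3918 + 4525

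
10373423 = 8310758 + 2062665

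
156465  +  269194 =425659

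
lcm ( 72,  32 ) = 288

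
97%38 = 21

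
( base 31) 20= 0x3e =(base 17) 3B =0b111110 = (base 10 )62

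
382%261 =121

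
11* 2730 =30030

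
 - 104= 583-687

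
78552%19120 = 2072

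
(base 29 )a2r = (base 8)20457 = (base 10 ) 8495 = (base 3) 102122122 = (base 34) 7BT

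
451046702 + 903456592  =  1354503294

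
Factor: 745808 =2^4*7^1 * 6659^1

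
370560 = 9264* 40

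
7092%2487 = 2118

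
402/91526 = 201/45763 = 0.00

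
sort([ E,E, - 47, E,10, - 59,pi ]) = [ - 59, - 47,E,E,E,pi,10 ]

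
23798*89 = 2118022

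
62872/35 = 1796+12/35 = 1796.34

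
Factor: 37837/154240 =2^( - 7 )*5^( - 1 ) * 157^1 =157/640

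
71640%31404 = 8832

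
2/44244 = 1/22122 = 0.00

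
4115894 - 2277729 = 1838165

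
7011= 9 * 779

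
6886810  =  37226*185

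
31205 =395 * 79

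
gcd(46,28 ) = 2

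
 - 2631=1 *(  -  2631 ) 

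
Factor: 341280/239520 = 711/499 =3^2*79^1 * 499^( - 1 )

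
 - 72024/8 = -9003 = - 9003.00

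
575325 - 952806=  - 377481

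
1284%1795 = 1284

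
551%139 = 134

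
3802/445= 8+242/445 = 8.54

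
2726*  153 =417078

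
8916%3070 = 2776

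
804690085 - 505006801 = 299683284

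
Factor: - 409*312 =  - 127608= -  2^3*3^1*13^1*409^1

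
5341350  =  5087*1050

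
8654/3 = 2884 + 2/3 = 2884.67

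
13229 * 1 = 13229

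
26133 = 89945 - 63812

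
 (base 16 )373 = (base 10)883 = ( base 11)733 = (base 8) 1563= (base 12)617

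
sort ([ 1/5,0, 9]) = [ 0,1/5,9]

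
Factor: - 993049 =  - 993049^1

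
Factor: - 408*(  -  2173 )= 2^3*3^1*17^1*41^1*53^1=886584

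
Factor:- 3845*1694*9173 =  - 2^1*5^1*7^1*11^2*769^1*9173^1 = -59747693390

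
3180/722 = 4 + 146/361 = 4.40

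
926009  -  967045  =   - 41036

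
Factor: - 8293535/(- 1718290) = 2^(  -  1 )*7^( - 1)*17^1*24547^( - 1)*97571^1 = 1658707/343658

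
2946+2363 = 5309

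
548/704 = 137/176 = 0.78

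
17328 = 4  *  4332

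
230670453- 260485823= - 29815370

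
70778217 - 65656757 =5121460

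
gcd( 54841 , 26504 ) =1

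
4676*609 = 2847684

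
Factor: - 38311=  - 7^1 * 13^1*421^1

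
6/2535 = 2/845 =0.00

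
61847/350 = 176 + 247/350 = 176.71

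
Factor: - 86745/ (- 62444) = 2^( - 2)*3^1*5^1*67^(  -  1)*233^(-1) * 5783^1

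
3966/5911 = 3966/5911= 0.67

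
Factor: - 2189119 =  - 47^2*991^1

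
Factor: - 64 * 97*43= - 2^6*43^1*97^1  =  -266944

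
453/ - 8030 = -453/8030= -0.06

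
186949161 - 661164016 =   -  474214855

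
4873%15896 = 4873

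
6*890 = 5340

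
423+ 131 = 554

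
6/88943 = 6/88943 = 0.00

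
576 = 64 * 9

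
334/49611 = 334/49611= 0.01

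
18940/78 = 242 + 32/39 =242.82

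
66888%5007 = 1797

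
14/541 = 14/541 = 0.03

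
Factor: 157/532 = 2^(-2)*7^( - 1 )*19^( - 1 )*157^1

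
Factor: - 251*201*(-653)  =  3^1*67^1*251^1*653^1 = 32944503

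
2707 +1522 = 4229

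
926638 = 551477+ 375161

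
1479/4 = 369 + 3/4 = 369.75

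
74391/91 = 74391/91 =817.48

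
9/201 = 3/67 = 0.04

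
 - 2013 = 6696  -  8709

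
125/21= 125/21 = 5.95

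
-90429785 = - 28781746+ -61648039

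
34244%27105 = 7139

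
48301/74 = 48301/74= 652.72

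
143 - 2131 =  - 1988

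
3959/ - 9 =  - 3959/9 = - 439.89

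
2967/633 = 4+145/211 = 4.69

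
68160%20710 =6030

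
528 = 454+74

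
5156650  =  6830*755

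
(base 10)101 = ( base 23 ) 49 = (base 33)32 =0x65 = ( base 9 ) 122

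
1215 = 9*135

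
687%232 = 223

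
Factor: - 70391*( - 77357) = 7^1*43^2*257^1*1637^1 = 5445236587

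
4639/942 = 4 + 871/942 = 4.92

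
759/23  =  33=33.00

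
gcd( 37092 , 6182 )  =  6182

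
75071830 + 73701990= 148773820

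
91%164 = 91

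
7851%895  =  691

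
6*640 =3840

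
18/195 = 6/65  =  0.09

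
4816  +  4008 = 8824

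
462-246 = 216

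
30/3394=15/1697 = 0.01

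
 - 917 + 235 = -682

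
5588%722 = 534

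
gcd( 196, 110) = 2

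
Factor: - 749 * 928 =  - 695072 = -  2^5*7^1*29^1*107^1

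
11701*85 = 994585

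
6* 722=4332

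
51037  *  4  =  204148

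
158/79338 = 79/39669 =0.00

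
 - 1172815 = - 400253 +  - 772562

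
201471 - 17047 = 184424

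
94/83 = 1+11/83 = 1.13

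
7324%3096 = 1132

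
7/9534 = 1/1362 = 0.00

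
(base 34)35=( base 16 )6B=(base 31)3E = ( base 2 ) 1101011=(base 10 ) 107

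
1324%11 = 4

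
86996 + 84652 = 171648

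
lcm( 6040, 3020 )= 6040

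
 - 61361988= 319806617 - 381168605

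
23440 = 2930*8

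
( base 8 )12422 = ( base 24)98i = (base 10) 5394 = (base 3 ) 21101210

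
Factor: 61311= 3^1*107^1*191^1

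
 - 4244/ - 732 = 1061/183  =  5.80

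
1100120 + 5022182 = 6122302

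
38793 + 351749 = 390542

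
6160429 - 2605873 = 3554556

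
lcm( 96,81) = 2592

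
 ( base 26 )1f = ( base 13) 32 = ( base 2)101001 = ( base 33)18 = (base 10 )41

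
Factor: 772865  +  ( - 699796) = 89^1*821^1 =73069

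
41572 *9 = 374148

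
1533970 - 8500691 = -6966721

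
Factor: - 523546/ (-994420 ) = 2^(-1)*5^( - 1)*7^( - 1 )*7103^( - 1)*261773^1 = 261773/497210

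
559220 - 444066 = 115154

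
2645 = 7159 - 4514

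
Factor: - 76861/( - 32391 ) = 3^( - 2)*59^( - 1)*61^( - 1 )*101^1*761^1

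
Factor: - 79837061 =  - 6949^1*11489^1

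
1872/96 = 19 + 1/2 = 19.50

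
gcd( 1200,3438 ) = 6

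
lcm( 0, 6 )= 0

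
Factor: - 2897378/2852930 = -5^( - 1)*11^1*17^1 *31^( - 1 )*61^1*127^1*9203^( - 1) = - 1448689/1426465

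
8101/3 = 8101/3 = 2700.33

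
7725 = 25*309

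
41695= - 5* (  -  8339)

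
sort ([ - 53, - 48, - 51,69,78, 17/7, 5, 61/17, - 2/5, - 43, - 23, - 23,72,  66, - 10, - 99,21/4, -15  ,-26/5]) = [-99, - 53, - 51, - 48, -43, - 23,-23,  -  15, - 10, - 26/5, - 2/5,17/7,  61/17,  5,21/4,66,  69, 72, 78]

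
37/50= 37/50=0.74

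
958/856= 479/428 = 1.12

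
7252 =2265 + 4987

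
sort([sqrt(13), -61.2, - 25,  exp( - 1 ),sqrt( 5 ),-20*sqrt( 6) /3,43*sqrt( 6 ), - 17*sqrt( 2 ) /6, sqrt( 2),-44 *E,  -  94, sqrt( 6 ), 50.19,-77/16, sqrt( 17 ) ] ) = [-44 * E,  -  94 ,- 61.2,- 25, - 20*sqrt( 6 )/3, - 77/16, - 17*sqrt( 2 )/6,exp( - 1),sqrt( 2 ),  sqrt( 5),  sqrt( 6 ), sqrt( 13),sqrt( 17),  50.19,  43*sqrt( 6 )] 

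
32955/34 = 32955/34 = 969.26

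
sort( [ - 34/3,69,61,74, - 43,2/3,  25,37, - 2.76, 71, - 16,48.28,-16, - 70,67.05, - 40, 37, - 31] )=[ - 70, - 43,- 40 , - 31, - 16, - 16, - 34/3,  -  2.76, 2/3,25, 37, 37, 48.28,61, 67.05, 69,71, 74] 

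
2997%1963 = 1034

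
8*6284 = 50272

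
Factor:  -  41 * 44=-1804=-  2^2*11^1*41^1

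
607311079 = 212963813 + 394347266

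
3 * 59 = 177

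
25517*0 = 0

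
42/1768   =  21/884 = 0.02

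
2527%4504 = 2527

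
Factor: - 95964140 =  - 2^2*5^1 * 101^1*47507^1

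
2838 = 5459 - 2621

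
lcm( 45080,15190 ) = 1397480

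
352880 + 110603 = 463483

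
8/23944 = 1/2993 = 0.00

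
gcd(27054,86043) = 3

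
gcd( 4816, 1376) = 688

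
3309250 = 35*94550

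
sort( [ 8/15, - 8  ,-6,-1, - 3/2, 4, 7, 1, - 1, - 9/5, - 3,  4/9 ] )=[ - 8, - 6, - 3,-9/5, - 3/2 ,-1, - 1,  4/9, 8/15, 1, 4,7 ]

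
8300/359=23 + 43/359=23.12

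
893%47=0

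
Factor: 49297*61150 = 3014511550=2^1*5^2*1223^1*49297^1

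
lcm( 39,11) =429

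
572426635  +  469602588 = 1042029223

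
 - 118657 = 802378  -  921035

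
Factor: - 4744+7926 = 2^1*37^1*43^1= 3182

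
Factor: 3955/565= 7 = 7^1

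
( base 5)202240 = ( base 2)1100110101010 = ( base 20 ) g8a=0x19aa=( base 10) 6570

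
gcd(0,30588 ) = 30588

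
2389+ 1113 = 3502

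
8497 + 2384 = 10881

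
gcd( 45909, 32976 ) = 9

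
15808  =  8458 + 7350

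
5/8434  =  5/8434=0.00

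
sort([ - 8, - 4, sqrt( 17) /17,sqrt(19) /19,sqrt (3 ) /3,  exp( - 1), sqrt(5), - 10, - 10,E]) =[ - 10, - 10,- 8, - 4,sqrt( 19) /19, sqrt(17 )/17, exp( - 1), sqrt(3 ) /3, sqrt(5),E ]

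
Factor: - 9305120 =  - 2^5*5^1*11^1*17^1*311^1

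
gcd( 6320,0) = 6320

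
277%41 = 31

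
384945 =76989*5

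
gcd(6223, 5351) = 1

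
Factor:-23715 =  - 3^2*5^1*17^1*  31^1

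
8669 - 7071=1598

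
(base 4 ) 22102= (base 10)658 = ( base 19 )1fc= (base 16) 292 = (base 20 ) 1ci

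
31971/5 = 31971/5 =6394.20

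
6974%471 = 380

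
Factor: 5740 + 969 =6709^1 = 6709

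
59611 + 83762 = 143373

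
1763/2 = 1763/2 = 881.50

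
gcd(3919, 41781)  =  1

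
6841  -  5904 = 937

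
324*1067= 345708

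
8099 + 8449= 16548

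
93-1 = 92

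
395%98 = 3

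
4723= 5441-718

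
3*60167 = 180501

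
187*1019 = 190553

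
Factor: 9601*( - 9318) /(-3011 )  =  89462118/3011 =2^1*3^1*1553^1*3011^( - 1 )*9601^1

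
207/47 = 207/47 =4.40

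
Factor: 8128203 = 3^1*113^1*23977^1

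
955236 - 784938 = 170298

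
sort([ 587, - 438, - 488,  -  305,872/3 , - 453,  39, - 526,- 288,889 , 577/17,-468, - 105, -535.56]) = [  -  535.56, - 526, - 488,-468, -453,-438,  -  305, - 288, - 105,577/17,39 , 872/3,587, 889 ] 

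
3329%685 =589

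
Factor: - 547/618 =-2^(  -  1)*3^( - 1)*103^ ( - 1)*547^1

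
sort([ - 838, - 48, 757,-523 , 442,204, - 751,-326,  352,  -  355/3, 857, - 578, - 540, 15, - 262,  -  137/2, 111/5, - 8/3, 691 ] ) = [ - 838, - 751,- 578,- 540, - 523, - 326, - 262, - 355/3, - 137/2, - 48, - 8/3, 15,111/5 , 204, 352, 442,691, 757 , 857]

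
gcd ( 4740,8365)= 5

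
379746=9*42194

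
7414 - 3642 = 3772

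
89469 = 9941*9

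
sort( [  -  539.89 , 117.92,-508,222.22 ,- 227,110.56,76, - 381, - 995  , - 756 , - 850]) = [-995,-850,-756, - 539.89, - 508, - 381, - 227, 76,110.56,117.92, 222.22]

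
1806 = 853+953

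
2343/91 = 2343/91   =  25.75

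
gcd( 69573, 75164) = 1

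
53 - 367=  - 314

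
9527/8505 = 1 + 146/1215  =  1.12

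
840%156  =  60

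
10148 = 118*86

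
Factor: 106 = 2^1 *53^1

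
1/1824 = 1/1824 = 0.00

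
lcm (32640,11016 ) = 881280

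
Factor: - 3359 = - 3359^1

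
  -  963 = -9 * 107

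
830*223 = 185090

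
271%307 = 271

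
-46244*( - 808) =37365152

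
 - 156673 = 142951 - 299624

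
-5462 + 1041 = -4421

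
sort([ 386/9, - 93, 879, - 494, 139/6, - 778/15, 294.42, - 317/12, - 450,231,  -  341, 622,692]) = [ - 494, - 450, - 341, - 93, -778/15,-317/12, 139/6,386/9, 231, 294.42, 622, 692,  879]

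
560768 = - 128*( - 4381) 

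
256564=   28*9163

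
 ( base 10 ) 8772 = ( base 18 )1916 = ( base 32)8I4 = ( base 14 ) 32a8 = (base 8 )21104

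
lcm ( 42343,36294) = 254058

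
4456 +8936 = 13392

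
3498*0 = 0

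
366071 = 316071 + 50000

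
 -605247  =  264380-869627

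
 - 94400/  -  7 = 94400/7 = 13485.71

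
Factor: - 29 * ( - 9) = 3^2*29^1 = 261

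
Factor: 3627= 3^2*13^1*31^1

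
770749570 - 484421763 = 286327807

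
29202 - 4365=24837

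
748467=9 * 83163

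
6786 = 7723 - 937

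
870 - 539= 331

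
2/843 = 2/843 = 0.00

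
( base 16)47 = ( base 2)1000111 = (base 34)23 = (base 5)241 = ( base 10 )71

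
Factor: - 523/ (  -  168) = 2^(-3)*3^ (- 1)*7^( - 1) *523^1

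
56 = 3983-3927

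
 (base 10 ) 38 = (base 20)1i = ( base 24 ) 1e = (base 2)100110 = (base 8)46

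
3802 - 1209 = 2593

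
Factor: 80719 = 53^1 *1523^1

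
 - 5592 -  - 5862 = 270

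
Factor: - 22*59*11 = - 14278=- 2^1*11^2 *59^1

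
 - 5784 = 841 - 6625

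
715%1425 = 715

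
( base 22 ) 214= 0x3e2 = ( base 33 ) u4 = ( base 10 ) 994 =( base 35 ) SE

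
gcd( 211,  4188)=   1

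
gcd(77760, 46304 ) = 32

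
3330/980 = 3 + 39/98 = 3.40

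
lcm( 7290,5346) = 80190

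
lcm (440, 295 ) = 25960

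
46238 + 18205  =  64443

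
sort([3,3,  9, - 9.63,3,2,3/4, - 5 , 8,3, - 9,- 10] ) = [ - 10,- 9.63,- 9, - 5, 3/4,2, 3,3,3,3,  8,9 ]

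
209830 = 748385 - 538555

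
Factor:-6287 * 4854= - 2^1*3^1*809^1 * 6287^1 = - 30517098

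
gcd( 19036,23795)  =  4759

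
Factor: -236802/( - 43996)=183/34 = 2^ ( - 1 ) * 3^1*17^( - 1) * 61^1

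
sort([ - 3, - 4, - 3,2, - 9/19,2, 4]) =[ - 4, - 3, - 3,  -  9/19, 2, 2, 4 ] 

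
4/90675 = 4/90675  =  0.00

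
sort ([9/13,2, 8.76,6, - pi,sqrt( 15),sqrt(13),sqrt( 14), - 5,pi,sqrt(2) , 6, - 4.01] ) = [  -  5, - 4.01, - pi,9/13,sqrt( 2 ),2, pi, sqrt( 13),sqrt(14), sqrt ( 15), 6,6, 8.76 ]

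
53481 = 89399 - 35918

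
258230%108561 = 41108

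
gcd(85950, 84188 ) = 2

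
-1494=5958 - 7452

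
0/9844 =0 = 0.00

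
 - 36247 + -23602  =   - 59849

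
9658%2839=1141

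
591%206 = 179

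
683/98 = 683/98 = 6.97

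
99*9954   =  985446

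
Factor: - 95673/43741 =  - 3^1*17^( - 1 )*31^( - 1 )*83^( - 1)  *  31891^1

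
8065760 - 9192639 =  - 1126879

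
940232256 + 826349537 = 1766581793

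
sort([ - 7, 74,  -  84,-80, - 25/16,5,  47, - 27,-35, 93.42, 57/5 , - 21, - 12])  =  [ - 84, - 80, - 35, - 27,- 21, - 12,  -  7, - 25/16,  5, 57/5,47,74,93.42] 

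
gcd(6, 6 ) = 6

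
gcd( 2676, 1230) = 6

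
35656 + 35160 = 70816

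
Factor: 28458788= 2^2*71^1 * 100207^1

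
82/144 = 41/72 = 0.57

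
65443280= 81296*805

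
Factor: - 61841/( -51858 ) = 2^ ( - 1 )*3^( - 2 )*13^1*43^( - 1 )* 71^1=923/774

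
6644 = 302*22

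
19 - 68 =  - 49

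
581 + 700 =1281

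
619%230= 159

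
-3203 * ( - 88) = 281864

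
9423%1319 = 190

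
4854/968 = 2427/484 = 5.01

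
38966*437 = 17028142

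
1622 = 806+816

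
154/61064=77/30532 = 0.00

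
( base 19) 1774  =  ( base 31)9S6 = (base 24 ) GCJ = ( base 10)9523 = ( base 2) 10010100110011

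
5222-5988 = - 766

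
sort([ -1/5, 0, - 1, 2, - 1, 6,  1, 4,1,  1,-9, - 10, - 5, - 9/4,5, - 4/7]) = [ - 10, - 9, - 5, - 9/4,-1, - 1, - 4/7, - 1/5  ,  0, 1 , 1, 1, 2,4,  5,6] 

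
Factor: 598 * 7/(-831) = - 2^1*3^( - 1)*7^1 * 13^1*23^1*277^(-1) = -4186/831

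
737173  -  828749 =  - 91576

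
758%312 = 134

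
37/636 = 37/636= 0.06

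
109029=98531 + 10498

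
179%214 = 179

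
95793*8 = 766344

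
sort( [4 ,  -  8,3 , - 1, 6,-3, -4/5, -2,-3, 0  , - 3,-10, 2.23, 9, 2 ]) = [ - 10,-8,- 3,  -  3  ,-3,  -  2,- 1,-4/5, 0, 2,2.23, 3,4,  6,  9]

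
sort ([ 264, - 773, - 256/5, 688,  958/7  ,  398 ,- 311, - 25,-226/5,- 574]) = [  -  773, - 574, - 311,  -  256/5, - 226/5, - 25 , 958/7, 264,398,688 ] 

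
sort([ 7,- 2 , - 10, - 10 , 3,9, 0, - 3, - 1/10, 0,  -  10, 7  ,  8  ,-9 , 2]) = [ - 10,-10,-10, - 9, - 3,  -  2, - 1/10,0, 0, 2,  3, 7,7, 8, 9 ]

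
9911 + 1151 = 11062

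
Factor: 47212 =2^2 * 11^1*29^1*37^1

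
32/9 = 3 + 5/9 = 3.56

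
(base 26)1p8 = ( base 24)27E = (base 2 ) 10100110110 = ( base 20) 36E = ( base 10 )1334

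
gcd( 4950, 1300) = 50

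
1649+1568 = 3217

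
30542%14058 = 2426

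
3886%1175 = 361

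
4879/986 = 287/58 = 4.95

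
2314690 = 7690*301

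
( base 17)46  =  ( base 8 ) 112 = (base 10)74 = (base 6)202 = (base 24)32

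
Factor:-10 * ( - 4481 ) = 44810 = 2^1*5^1*4481^1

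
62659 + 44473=107132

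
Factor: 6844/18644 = 29^1*79^( - 1 ) = 29/79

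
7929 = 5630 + 2299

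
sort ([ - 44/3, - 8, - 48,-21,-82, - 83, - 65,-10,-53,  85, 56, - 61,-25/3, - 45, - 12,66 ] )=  [ - 83, - 82, - 65,-61, - 53, - 48, - 45, - 21, - 44/3, - 12,  -  10, - 25/3, - 8, 56,66, 85]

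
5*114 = 570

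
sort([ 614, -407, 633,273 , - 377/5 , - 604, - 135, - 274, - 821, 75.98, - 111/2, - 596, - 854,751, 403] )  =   [ - 854, - 821, - 604, - 596, - 407 , - 274,-135, - 377/5, - 111/2, 75.98, 273,403, 614,  633 , 751 ] 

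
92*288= 26496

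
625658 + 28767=654425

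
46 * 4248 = 195408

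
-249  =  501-750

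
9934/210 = 47+32/105 = 47.30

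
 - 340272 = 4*( - 85068 )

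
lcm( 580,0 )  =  0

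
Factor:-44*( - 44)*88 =2^7*11^3=170368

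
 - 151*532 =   -  80332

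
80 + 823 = 903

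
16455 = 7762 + 8693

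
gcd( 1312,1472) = 32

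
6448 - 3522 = 2926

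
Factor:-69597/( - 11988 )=209/36  =  2^ ( - 2)*3^( - 2)*11^1*19^1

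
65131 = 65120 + 11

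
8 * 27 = 216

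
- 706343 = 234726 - 941069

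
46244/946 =48 +38/43 = 48.88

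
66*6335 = 418110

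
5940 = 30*198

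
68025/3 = 22675 = 22675.00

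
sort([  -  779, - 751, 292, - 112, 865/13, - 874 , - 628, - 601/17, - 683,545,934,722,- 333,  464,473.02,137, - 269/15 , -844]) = [ - 874, - 844, - 779, -751, - 683, - 628,-333 , - 112, -601/17, - 269/15, 865/13,137,292,464, 473.02,545,  722,934] 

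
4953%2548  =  2405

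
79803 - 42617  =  37186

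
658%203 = 49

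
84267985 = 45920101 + 38347884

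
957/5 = 191 + 2/5 = 191.40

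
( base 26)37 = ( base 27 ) 34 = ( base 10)85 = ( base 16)55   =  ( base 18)4D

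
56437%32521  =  23916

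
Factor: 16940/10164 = 3^ ( - 1 )*5^1 = 5/3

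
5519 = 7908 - 2389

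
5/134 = 5/134 =0.04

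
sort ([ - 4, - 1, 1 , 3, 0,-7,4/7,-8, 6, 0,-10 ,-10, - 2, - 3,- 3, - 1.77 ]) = [  -  10,  -  10,-8, - 7,-4, - 3,-3  ,-2 ,-1.77, -1, 0,0, 4/7,1,3, 6]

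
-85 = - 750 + 665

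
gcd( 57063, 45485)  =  827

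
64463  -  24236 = 40227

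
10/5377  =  10/5377 = 0.00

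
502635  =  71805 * 7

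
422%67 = 20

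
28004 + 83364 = 111368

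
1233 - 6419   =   - 5186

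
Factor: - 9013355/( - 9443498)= 2^( - 1) * 5^1*13^1*23^1*6029^1 * 4721749^( - 1 )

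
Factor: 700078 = 2^1* 350039^1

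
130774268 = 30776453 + 99997815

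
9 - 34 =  - 25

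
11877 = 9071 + 2806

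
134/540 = 67/270 = 0.25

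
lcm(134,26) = 1742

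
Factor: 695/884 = 2^(-2)*5^1*13^(  -  1)*17^(  -  1) * 139^1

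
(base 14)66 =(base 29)33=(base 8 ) 132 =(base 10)90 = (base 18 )50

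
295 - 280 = 15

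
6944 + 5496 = 12440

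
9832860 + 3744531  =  13577391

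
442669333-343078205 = 99591128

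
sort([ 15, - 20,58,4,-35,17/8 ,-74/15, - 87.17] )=[ - 87.17, -35, - 20,  -  74/15,17/8,4,15 , 58 ]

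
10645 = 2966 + 7679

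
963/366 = 321/122 = 2.63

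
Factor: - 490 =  - 2^1*5^1*7^2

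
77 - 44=33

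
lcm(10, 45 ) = 90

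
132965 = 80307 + 52658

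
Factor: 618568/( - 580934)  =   - 2^2*23^( - 1 )*73^( - 1 )*167^1*173^( - 1)*463^1 = - 309284/290467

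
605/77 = 7+6/7 = 7.86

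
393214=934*421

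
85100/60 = 1418  +  1/3 = 1418.33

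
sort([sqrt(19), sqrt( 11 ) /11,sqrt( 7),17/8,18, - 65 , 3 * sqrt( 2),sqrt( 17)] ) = [ - 65, sqrt( 11)/11,  17/8,  sqrt( 7), sqrt(17 ), 3*sqrt ( 2),  sqrt( 19) , 18 ] 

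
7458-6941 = 517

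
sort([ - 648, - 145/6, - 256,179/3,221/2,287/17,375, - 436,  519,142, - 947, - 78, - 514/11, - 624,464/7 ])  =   [ - 947 ,-648,-624,-436, - 256, - 78, - 514/11, - 145/6, 287/17,179/3 , 464/7,221/2, 142,375, 519]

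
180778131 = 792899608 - 612121477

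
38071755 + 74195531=112267286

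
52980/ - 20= - 2649+0/1 =- 2649.00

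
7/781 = 7/781 = 0.01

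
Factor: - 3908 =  - 2^2 * 977^1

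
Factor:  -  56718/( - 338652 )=137/818 = 2^( - 1)*137^1 * 409^( - 1 ) 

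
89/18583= 89/18583  =  0.00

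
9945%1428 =1377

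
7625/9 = 847  +  2/9 = 847.22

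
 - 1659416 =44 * ( - 37714)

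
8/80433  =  8/80433 = 0.00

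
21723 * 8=173784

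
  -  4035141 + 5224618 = 1189477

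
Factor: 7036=2^2*1759^1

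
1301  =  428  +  873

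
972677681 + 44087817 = 1016765498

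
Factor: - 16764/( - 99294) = 2^1*11^1 * 13^( - 1 ) * 19^ ( - 1 )*67^( - 1)*127^1 = 2794/16549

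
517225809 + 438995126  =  956220935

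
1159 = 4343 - 3184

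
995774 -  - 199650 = 1195424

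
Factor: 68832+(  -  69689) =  - 857 = - 857^1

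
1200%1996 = 1200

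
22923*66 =1512918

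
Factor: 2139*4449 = 3^2* 23^1 * 31^1*1483^1 = 9516411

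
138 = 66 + 72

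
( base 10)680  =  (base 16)2A8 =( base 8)1250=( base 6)3052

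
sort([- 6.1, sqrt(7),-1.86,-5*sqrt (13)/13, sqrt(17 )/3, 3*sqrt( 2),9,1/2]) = [-6.1,-1.86,-5*sqrt(13)/13, 1/2  ,  sqrt( 17)/3,sqrt(7 ),  3*sqrt( 2),9]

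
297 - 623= - 326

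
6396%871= 299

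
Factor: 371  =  7^1*53^1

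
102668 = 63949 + 38719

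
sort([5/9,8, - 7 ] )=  [ - 7,5/9,8 ] 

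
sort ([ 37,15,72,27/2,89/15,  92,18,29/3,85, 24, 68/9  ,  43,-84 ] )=[ - 84,  89/15,68/9, 29/3,27/2, 15,18, 24, 37,43, 72,85,92]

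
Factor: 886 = 2^1*443^1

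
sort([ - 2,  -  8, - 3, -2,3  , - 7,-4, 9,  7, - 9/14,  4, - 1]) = [  -  8, - 7, - 4, - 3, - 2, - 2, - 1,  -  9/14, 3,  4, 7 , 9]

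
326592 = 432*756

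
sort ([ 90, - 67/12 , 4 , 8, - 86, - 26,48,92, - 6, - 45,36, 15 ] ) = [-86, - 45,-26,-6,-67/12,4 , 8,15, 36,48,90, 92]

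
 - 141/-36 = 3  +  11/12=3.92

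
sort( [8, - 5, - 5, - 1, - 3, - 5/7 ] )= [ - 5 , - 5, - 3 ,-1, - 5/7, 8 ] 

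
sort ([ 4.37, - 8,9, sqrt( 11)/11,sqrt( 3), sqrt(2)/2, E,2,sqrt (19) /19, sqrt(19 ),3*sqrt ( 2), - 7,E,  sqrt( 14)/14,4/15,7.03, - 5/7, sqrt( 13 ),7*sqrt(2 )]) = [  -  8 ,-7 , - 5/7,sqrt ( 19 ) /19, 4/15, sqrt ( 14 )/14,sqrt ( 11 )/11,sqrt(2)/2, sqrt( 3), 2, E,E,sqrt( 13 ),3*sqrt(2 ),sqrt(19 ), 4.37,7.03, 9,7*sqrt( 2) ] 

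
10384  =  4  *2596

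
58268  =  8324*7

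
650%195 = 65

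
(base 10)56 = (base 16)38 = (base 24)28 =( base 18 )32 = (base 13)44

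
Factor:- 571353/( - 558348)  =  659/644= 2^( - 2) * 7^ ( - 1 )* 23^( - 1 )* 659^1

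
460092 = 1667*276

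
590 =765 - 175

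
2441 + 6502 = 8943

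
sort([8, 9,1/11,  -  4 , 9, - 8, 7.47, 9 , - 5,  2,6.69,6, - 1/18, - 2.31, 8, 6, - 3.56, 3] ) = [ - 8,-5, - 4, - 3.56, - 2.31,-1/18 , 1/11 , 2,3, 6 , 6, 6.69, 7.47, 8,8, 9,  9 , 9 ] 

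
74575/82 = 74575/82=909.45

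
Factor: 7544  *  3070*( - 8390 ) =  - 194313071200 = - 2^5*5^2 * 23^1*41^1*307^1*839^1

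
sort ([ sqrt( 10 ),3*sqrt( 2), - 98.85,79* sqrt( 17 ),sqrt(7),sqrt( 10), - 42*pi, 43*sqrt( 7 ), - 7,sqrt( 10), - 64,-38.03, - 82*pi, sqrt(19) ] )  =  [ - 82*pi, - 42*pi, - 98.85, - 64, - 38.03, - 7, sqrt(7), sqrt(10),  sqrt( 10 ), sqrt( 10), 3*sqrt( 2),sqrt( 19), 43*sqrt( 7), 79*sqrt(17 )]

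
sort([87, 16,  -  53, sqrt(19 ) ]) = [  -  53, sqrt(19), 16, 87] 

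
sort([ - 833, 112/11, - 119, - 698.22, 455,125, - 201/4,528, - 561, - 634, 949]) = [ - 833, - 698.22,-634, - 561,-119,- 201/4,112/11,125,455, 528, 949 ] 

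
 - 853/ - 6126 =853/6126=0.14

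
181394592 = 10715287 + 170679305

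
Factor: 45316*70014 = 3172754424 = 2^3*3^1*7^1* 1667^1*11329^1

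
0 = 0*7216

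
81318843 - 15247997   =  66070846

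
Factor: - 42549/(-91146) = 2^(- 1 )*11^( - 1 )*13^1 * 1091^1*1381^( - 1) =14183/30382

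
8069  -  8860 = -791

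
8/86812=2/21703 = 0.00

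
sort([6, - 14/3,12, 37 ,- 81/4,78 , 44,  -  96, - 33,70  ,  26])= [-96, - 33,  -  81/4,-14/3,6,12, 26,37, 44, 70 , 78 ] 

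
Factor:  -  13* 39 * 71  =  - 3^1 * 13^2*71^1 = - 35997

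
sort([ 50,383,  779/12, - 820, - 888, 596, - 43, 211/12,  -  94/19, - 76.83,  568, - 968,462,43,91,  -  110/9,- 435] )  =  [  -  968,-888, - 820, - 435, - 76.83, - 43,  -  110/9, -94/19, 211/12,  43,50,779/12, 91 , 383,462,568, 596]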